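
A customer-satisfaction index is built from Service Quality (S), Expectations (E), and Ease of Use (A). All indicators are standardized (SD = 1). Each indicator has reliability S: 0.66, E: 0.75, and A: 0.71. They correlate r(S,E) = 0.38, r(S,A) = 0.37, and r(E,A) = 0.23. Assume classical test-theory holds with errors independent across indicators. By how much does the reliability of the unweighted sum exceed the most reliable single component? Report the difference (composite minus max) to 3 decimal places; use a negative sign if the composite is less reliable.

0.073

Var(sum) = 3 + 1.96 = 4.96; true-score variance = 2.12 + 1.96 = 4.08; composite reliability = 0.8226.
Max component reliability = 0.7500.
Difference = 0.8226 − 0.7500 = 0.073.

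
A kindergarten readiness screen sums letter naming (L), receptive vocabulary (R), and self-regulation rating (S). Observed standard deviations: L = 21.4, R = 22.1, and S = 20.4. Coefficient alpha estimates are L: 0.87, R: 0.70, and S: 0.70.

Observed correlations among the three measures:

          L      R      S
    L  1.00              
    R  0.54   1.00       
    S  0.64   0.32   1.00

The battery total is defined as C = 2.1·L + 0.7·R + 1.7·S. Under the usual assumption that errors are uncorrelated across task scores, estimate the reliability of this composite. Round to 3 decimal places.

Var(C) = 2.1²·21.4² + 0.7²·22.1² + 1.7²·20.4² + 2·[1.47·21.4·22.1·0.54 + 3.57·21.4·20.4·0.64 + 1.19·22.1·20.4·0.32] = 3461.63 + 3089.1 = 6550.73.
With uncorrelated errors the cross-covariances are all true-score covariance, so they carry over unchanged; only the diagonal terms shrink to ρᵢσᵢ².
True-score variance = [2.1²·21.4²·0.87 + 0.7²·22.1²·0.70 + 1.7²·20.4²·0.70] + 3089.1 = 2766.47 + 3089.1 = 5855.58.
Reliability = 5855.58 / 6550.73 = 0.894.

0.894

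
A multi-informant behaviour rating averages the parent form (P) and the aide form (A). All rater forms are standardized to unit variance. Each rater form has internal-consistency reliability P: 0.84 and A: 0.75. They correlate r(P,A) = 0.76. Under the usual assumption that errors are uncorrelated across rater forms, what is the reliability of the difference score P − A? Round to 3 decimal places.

0.146

Var(P−A) = 1 + 1 − 2·0.76 = 2 − 1.52 = 0.48.
Under uncorrelated errors the observed covariances equal the true-score covariances, so only the own-variance terms attenuate.
True-score variance = [0.84 + 0.75] − 1.52 = 1.59 − 1.52 = 0.07.
Reliability = 0.07 / 0.48 = 0.146.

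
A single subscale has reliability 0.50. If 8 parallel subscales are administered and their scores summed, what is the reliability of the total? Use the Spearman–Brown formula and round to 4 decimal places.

0.8889

ρ_k = kρ / (1 + (k−1)ρ) = 8·0.50 / (1 + 7·0.50) = 4.000 / 4.500 = 0.8889.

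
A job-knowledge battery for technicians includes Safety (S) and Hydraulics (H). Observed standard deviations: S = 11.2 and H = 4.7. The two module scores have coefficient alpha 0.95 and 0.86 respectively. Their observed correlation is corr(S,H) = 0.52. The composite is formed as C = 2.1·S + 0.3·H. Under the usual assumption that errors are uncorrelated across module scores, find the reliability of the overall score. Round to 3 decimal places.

0.953

Var(C) = 2.1²·11.2² + 0.3²·4.7² + 2·[0.63·11.2·4.7·0.52] = 555.178 + 34.4897 = 589.668.
With uncorrelated errors the cross-covariances are all true-score covariance, so they carry over unchanged; only the diagonal terms shrink to ρᵢσᵢ².
True-score variance = [2.1²·11.2²·0.95 + 0.3²·4.7²·0.86] + 34.4897 = 527.241 + 34.4897 = 561.73.
Reliability = 561.73 / 589.668 = 0.953.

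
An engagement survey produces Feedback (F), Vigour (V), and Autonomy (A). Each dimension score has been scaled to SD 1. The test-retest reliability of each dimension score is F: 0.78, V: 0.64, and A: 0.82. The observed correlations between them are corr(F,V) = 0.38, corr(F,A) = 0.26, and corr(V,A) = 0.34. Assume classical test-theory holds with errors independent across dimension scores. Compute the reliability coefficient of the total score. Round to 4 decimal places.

0.8468

Var(F+V+A) = 3 + 2·[0.38 + 0.26 + 0.34] = 3 + 1.96 = 4.96.
Under uncorrelated errors the observed covariances equal the true-score covariances, so only the own-variance terms attenuate.
True-score variance = [0.78 + 0.64 + 0.82] + 1.96 = 2.24 + 1.96 = 4.2.
Reliability = 4.2 / 4.96 = 0.8468.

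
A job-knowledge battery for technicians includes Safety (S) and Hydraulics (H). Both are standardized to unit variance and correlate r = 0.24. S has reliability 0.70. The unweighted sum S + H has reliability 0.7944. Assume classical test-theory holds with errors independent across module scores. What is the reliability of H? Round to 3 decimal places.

Var(S+H) = 2 + 2·0.24 = 2.480.
True-score variance = ρ_S + ρ_H + 2·0.24, so 0.7944 = (0.70 + ρ_H + 0.48) / 2.480.
ρ_H = 0.7944·2.480 − 0.70 − 0.48 = 0.790.

0.790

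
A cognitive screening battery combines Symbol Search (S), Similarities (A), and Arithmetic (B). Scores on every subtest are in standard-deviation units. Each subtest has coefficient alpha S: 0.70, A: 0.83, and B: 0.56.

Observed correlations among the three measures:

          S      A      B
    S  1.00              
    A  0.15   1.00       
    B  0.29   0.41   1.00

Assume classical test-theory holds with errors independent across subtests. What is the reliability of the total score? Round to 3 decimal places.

0.806

Var(S+A+B) = 3 + 2·[0.15 + 0.29 + 0.41] = 3 + 1.7 = 4.7.
With uncorrelated errors the cross-covariances are all true-score covariance, so they carry over unchanged; only the diagonal terms shrink to ρᵢσᵢ².
True-score variance = [0.70 + 0.83 + 0.56] + 1.7 = 2.09 + 1.7 = 3.79.
Reliability = 3.79 / 4.7 = 0.806.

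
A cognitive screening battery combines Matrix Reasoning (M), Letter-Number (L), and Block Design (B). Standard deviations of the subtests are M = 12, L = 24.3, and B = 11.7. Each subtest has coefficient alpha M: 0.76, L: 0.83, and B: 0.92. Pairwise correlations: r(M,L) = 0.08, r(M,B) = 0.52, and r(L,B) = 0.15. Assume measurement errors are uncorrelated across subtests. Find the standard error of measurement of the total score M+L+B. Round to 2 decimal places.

12.08

Var(total) = 871.38 + 277.965 = 1149.35.
True-score variance = 725.486 + 277.965 = 1003.45, so reliability = 0.8731.
Error variance = 1149.35 − 1003.45 = 145.895; SEM = √145.895 = 12.08.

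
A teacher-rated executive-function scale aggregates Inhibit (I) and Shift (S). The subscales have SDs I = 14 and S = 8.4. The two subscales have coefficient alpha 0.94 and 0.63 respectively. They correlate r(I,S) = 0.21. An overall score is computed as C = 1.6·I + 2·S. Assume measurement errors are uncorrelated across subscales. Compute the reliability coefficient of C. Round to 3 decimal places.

0.857

Var(C) = 1.6²·14² + 2²·8.4² + 2·[3.2·14·8.4·0.21] = 784 + 158.054 = 942.054.
Because errors are independent across components, Cov(Tᵢ,Tⱼ) = Cov(Xᵢ,Xⱼ); the off-diagonal part of the true-score variance is the same as above.
True-score variance = [1.6²·14²·0.94 + 2²·8.4²·0.63] + 158.054 = 649.466 + 158.054 = 807.52.
Reliability = 807.52 / 942.054 = 0.857.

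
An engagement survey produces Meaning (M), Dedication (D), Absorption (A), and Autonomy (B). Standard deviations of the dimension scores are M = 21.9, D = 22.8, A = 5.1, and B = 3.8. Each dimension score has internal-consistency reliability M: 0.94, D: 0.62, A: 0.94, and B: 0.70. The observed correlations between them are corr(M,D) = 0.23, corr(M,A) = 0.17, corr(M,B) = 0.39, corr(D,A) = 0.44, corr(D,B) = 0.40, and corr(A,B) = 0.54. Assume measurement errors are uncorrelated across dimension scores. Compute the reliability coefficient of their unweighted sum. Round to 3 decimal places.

0.852

Var(M+D+A+B) = 21.9² + 22.8² + 5.1² + 3.8² + 2·[21.9·22.8·0.23 + 21.9·5.1·0.17 + 21.9·3.8·0.39 + 22.8·5.1·0.44 + 22.8·3.8·0.40 + 5.1·3.8·0.54] = 1039.9 + 525.142 = 1565.04.
Under uncorrelated errors the observed covariances equal the true-score covariances, so only the own-variance terms attenuate.
True-score variance = [21.9²·0.94 + 22.8²·0.62 + 5.1²·0.94 + 3.8²·0.70] + 525.142 = 807.692 + 525.142 = 1332.83.
Reliability = 1332.83 / 1565.04 = 0.852.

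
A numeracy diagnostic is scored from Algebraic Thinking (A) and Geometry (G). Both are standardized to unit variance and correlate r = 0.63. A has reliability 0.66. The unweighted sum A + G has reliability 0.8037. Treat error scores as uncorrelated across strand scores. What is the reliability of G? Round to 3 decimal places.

Var(A+G) = 2 + 2·0.63 = 3.260.
True-score variance = ρ_A + ρ_G + 2·0.63, so 0.8037 = (0.66 + ρ_G + 1.26) / 3.260.
ρ_G = 0.8037·3.260 − 0.66 − 1.26 = 0.700.

0.700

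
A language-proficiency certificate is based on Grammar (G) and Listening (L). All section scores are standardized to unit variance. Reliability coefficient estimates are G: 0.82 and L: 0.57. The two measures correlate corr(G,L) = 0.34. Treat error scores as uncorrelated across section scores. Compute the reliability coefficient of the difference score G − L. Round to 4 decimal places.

0.5379

Var(G−L) = 1 + 1 − 2·0.34 = 2 − 0.68 = 1.32.
With uncorrelated errors the cross-covariances are all true-score covariance, so they carry over unchanged; only the diagonal terms shrink to ρᵢσᵢ².
True-score variance = [0.82 + 0.57] − 0.68 = 1.39 − 0.68 = 0.71.
Reliability = 0.71 / 1.32 = 0.5379.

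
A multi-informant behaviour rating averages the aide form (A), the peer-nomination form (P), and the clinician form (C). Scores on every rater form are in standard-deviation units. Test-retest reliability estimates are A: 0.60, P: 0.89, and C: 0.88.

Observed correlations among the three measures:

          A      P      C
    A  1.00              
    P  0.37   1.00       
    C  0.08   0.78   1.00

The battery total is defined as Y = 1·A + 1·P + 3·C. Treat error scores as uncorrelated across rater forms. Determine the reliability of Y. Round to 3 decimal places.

0.906

Var(Y) = 1 + 1 + 3² + 2·[0.37 + 3·0.08 + 3·0.78] = 11 + 5.9 = 16.9.
Because errors are independent across components, Cov(Tᵢ,Tⱼ) = Cov(Xᵢ,Xⱼ); the off-diagonal part of the true-score variance is the same as above.
True-score variance = [0.60 + 0.89 + 3²·0.88] + 5.9 = 9.41 + 5.9 = 15.31.
Reliability = 15.31 / 16.9 = 0.906.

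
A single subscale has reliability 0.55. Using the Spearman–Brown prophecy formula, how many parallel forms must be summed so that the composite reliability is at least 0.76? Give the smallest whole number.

k ≥ ρ*(1−ρ₁)/(ρ₁(1−ρ*)) = 0.76·0.45 / (0.55·0.24) = 2.591.
Smallest integer k = 3.

3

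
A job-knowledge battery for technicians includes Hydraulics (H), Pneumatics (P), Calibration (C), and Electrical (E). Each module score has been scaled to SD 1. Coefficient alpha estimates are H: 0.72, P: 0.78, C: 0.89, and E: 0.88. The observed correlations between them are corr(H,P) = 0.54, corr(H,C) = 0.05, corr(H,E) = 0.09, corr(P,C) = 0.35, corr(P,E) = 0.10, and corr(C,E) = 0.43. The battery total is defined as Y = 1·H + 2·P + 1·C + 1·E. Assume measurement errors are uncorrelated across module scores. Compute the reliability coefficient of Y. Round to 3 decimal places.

Var(Y) = 1 + 2² + 1 + 1 + 2·[2·0.54 + 0.05 + 0.09 + 2·0.35 + 2·0.10 + 0.43] = 7 + 5.1 = 12.1.
Because errors are independent across components, Cov(Tᵢ,Tⱼ) = Cov(Xᵢ,Xⱼ); the off-diagonal part of the true-score variance is the same as above.
True-score variance = [0.72 + 2²·0.78 + 0.89 + 0.88] + 5.1 = 5.61 + 5.1 = 10.71.
Reliability = 10.71 / 12.1 = 0.885.

0.885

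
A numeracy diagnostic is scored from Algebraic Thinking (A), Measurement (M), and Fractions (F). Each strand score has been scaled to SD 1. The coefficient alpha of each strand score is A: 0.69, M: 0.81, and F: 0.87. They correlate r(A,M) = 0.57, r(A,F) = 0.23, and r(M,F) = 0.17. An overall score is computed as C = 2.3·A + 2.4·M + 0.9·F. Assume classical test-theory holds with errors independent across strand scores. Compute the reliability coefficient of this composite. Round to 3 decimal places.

0.857

Var(C) = 2.3² + 2.4² + 0.9² + 2·[5.52·0.57 + 2.07·0.23 + 2.16·0.17] = 11.86 + 7.9794 = 19.8394.
Under uncorrelated errors the observed covariances equal the true-score covariances, so only the own-variance terms attenuate.
True-score variance = [2.3²·0.69 + 2.4²·0.81 + 0.9²·0.87] + 7.9794 = 9.0204 + 7.9794 = 16.9998.
Reliability = 16.9998 / 19.8394 = 0.857.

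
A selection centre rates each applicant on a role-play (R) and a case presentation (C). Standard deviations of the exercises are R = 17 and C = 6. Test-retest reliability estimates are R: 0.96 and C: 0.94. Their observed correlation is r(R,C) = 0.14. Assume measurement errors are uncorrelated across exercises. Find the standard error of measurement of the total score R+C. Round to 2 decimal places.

Var(total) = 325 + 28.56 = 353.56.
True-score variance = 311.28 + 28.56 = 339.84, so reliability = 0.9612.
Error variance = 353.56 − 339.84 = 13.72; SEM = √13.72 = 3.70.

3.70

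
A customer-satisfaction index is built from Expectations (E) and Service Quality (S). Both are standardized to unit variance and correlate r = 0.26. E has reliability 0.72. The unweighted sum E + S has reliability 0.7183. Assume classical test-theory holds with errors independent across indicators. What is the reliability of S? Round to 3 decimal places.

Var(E+S) = 2 + 2·0.26 = 2.520.
True-score variance = ρ_E + ρ_S + 2·0.26, so 0.7183 = (0.72 + ρ_S + 0.52) / 2.520.
ρ_S = 0.7183·2.520 − 0.72 − 0.52 = 0.570.

0.570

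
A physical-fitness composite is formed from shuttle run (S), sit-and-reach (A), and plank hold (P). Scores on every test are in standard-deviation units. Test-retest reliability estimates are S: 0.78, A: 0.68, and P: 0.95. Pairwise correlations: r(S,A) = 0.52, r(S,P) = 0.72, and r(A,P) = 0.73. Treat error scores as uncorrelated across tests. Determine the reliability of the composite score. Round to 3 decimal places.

0.915

Var(S+A+P) = 3 + 2·[0.52 + 0.72 + 0.73] = 3 + 3.94 = 6.94.
Under uncorrelated errors the observed covariances equal the true-score covariances, so only the own-variance terms attenuate.
True-score variance = [0.78 + 0.68 + 0.95] + 3.94 = 2.41 + 3.94 = 6.35.
Reliability = 6.35 / 6.94 = 0.915.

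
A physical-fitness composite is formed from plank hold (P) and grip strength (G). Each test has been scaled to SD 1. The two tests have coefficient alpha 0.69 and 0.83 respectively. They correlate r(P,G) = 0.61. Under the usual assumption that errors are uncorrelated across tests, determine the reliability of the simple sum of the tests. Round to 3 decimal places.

Var(P+G) = 2 + 2·[0.61] = 2 + 1.22 = 3.22.
Because errors are independent across components, Cov(Tᵢ,Tⱼ) = Cov(Xᵢ,Xⱼ); the off-diagonal part of the true-score variance is the same as above.
True-score variance = [0.69 + 0.83] + 1.22 = 1.52 + 1.22 = 2.74.
Reliability = 2.74 / 3.22 = 0.851.

0.851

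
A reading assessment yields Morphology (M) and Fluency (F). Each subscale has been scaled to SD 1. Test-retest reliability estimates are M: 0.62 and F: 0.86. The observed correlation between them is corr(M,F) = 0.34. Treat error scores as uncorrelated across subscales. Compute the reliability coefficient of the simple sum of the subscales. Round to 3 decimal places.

0.806

Var(M+F) = 2 + 2·[0.34] = 2 + 0.68 = 2.68.
With uncorrelated errors the cross-covariances are all true-score covariance, so they carry over unchanged; only the diagonal terms shrink to ρᵢσᵢ².
True-score variance = [0.62 + 0.86] + 0.68 = 1.48 + 0.68 = 2.16.
Reliability = 2.16 / 2.68 = 0.806.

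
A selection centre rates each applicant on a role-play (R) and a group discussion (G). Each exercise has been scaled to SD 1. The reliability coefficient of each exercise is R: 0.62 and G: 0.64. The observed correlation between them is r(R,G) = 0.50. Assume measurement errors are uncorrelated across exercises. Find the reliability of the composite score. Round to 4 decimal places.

Var(R+G) = 2 + 2·[0.50] = 2 + 1 = 3.
Because errors are independent across components, Cov(Tᵢ,Tⱼ) = Cov(Xᵢ,Xⱼ); the off-diagonal part of the true-score variance is the same as above.
True-score variance = [0.62 + 0.64] + 1 = 1.26 + 1 = 2.26.
Reliability = 2.26 / 3 = 0.7533.

0.7533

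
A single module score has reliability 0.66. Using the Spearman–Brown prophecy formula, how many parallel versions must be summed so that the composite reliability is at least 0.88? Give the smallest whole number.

4

k ≥ ρ*(1−ρ₁)/(ρ₁(1−ρ*)) = 0.88·0.34 / (0.66·0.12) = 3.778.
Smallest integer k = 4.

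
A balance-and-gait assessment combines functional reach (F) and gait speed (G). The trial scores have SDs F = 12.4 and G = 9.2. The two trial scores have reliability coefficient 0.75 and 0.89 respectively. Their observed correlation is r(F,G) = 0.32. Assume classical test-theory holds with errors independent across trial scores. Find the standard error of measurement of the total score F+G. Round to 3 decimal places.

Var(total) = 238.4 + 73.0112 = 311.411.
True-score variance = 190.65 + 73.0112 = 263.661, so reliability = 0.8467.
Error variance = 311.411 − 263.661 = 47.7504; SEM = √47.7504 = 6.910.

6.910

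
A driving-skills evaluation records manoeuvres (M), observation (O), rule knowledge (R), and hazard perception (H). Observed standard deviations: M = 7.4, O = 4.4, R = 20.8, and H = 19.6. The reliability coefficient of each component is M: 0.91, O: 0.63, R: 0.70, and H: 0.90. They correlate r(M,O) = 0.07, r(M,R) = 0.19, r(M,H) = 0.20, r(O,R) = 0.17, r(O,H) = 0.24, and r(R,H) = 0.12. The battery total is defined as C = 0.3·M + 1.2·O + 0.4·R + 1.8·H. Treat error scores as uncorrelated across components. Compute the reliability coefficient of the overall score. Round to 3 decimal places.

Var(C) = 0.3²·7.4² + 1.2²·4.4² + 0.4²·20.8² + 1.8²·19.6² + 2·[0.36·7.4·4.4·0.07 + 0.12·7.4·20.8·0.19 + 0.54·7.4·19.6·0.20 + 0.48·4.4·20.8·0.17 + 2.16·4.4·19.6·0.24 + 0.72·20.8·19.6·0.12] = 1346.71 + 214.785 = 1561.49.
Because errors are independent across components, Cov(Tᵢ,Tⱼ) = Cov(Xᵢ,Xⱼ); the off-diagonal part of the true-score variance is the same as above.
True-score variance = [0.3²·7.4²·0.91 + 1.2²·4.4²·0.63 + 0.4²·20.8²·0.70 + 1.8²·19.6²·0.90] + 214.785 = 1190.71 + 214.785 = 1405.5.
Reliability = 1405.5 / 1561.49 = 0.900.

0.900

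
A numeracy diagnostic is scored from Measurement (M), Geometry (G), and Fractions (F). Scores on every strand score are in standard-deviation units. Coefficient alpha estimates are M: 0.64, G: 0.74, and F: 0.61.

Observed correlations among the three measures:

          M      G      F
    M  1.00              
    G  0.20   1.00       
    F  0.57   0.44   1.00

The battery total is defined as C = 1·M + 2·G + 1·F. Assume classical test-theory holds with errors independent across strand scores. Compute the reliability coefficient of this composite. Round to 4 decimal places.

Var(C) = 1 + 2² + 1 + 2·[2·0.20 + 0.57 + 2·0.44] = 6 + 3.7 = 9.7.
With uncorrelated errors the cross-covariances are all true-score covariance, so they carry over unchanged; only the diagonal terms shrink to ρᵢσᵢ².
True-score variance = [0.64 + 2²·0.74 + 0.61] + 3.7 = 4.21 + 3.7 = 7.91.
Reliability = 7.91 / 9.7 = 0.8155.

0.8155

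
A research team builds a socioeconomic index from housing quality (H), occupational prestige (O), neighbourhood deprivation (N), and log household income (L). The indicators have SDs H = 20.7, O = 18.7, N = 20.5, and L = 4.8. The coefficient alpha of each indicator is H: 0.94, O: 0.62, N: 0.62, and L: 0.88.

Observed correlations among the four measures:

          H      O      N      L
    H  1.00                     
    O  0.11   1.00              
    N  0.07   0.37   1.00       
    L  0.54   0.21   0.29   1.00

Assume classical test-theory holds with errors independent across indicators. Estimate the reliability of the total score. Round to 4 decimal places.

0.8266

Var(H+O+N+L) = 20.7² + 18.7² + 20.5² + 4.8² + 2·[20.7·18.7·0.11 + 20.7·20.5·0.07 + 20.7·4.8·0.54 + 18.7·20.5·0.37 + 18.7·4.8·0.21 + 20.5·4.8·0.29] = 1221.47 + 630.328 = 1851.8.
With uncorrelated errors the cross-covariances are all true-score covariance, so they carry over unchanged; only the diagonal terms shrink to ρᵢσᵢ².
True-score variance = [20.7²·0.94 + 18.7²·0.62 + 20.5²·0.62 + 4.8²·0.88] + 630.328 = 900.419 + 630.328 = 1530.75.
Reliability = 1530.75 / 1851.8 = 0.8266.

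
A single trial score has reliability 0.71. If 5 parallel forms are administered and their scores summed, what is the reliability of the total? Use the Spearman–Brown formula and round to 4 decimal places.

ρ_k = kρ / (1 + (k−1)ρ) = 5·0.71 / (1 + 4·0.71) = 3.550 / 3.840 = 0.9245.

0.9245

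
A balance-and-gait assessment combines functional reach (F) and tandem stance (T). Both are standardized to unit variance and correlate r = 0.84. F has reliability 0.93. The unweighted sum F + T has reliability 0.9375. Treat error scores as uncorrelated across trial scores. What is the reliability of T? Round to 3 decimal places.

Var(F+T) = 2 + 2·0.84 = 3.680.
True-score variance = ρ_F + ρ_T + 2·0.84, so 0.9375 = (0.93 + ρ_T + 1.68) / 3.680.
ρ_T = 0.9375·3.680 − 0.93 − 1.68 = 0.840.

0.840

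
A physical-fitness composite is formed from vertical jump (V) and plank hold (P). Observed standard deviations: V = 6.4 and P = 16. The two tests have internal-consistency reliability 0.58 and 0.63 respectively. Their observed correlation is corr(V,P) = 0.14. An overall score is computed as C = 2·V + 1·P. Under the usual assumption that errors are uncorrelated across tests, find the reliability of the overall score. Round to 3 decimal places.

0.657

Var(C) = 2²·6.4² + 16² + 2·[2·6.4·16·0.14] = 419.84 + 57.344 = 477.184.
Because errors are independent across components, Cov(Tᵢ,Tⱼ) = Cov(Xᵢ,Xⱼ); the off-diagonal part of the true-score variance is the same as above.
True-score variance = [2²·6.4²·0.58 + 16²·0.63] + 57.344 = 256.307 + 57.344 = 313.651.
Reliability = 313.651 / 477.184 = 0.657.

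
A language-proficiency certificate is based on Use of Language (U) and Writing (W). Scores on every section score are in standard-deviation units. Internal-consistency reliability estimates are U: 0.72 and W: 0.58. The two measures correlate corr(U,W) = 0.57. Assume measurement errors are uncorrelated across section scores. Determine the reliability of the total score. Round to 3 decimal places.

0.777

Var(U+W) = 2 + 2·[0.57] = 2 + 1.14 = 3.14.
Because errors are independent across components, Cov(Tᵢ,Tⱼ) = Cov(Xᵢ,Xⱼ); the off-diagonal part of the true-score variance is the same as above.
True-score variance = [0.72 + 0.58] + 1.14 = 1.3 + 1.14 = 2.44.
Reliability = 2.44 / 3.14 = 0.777.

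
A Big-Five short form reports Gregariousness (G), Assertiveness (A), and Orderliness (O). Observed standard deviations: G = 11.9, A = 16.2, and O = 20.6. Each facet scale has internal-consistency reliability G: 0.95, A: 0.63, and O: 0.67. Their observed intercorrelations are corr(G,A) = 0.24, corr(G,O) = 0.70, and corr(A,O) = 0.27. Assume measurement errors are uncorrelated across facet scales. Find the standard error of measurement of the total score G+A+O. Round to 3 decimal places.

Var(total) = 828.41 + 615.939 = 1444.35.
True-score variance = 584.188 + 615.939 = 1200.13, so reliability = 0.8309.
Error variance = 1444.35 − 1200.13 = 244.222; SEM = √244.222 = 15.628.

15.628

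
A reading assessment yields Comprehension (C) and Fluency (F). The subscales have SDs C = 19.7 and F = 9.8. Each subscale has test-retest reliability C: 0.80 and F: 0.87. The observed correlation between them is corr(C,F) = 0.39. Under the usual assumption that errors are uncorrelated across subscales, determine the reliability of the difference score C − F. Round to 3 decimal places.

Var(C−F) = 19.7² + 9.8² − 2·19.7·9.8·0.39 = 484.13 − 150.587 = 333.543.
With uncorrelated errors the cross-covariances are all true-score covariance, so they carry over unchanged; only the diagonal terms shrink to ρᵢσᵢ².
True-score variance = [19.7²·0.80 + 9.8²·0.87] − 150.587 = 394.027 − 150.587 = 243.44.
Reliability = 243.44 / 333.543 = 0.730.

0.730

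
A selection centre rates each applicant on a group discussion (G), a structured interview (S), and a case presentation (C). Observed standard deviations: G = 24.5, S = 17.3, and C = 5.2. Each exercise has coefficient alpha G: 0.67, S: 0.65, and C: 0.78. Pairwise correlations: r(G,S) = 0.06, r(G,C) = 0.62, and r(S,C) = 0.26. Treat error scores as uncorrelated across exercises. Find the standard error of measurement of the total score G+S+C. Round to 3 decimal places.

17.572

Var(total) = 926.58 + 255.617 = 1182.2.
True-score variance = 617.797 + 255.617 = 873.414, so reliability = 0.7388.
Error variance = 1182.2 − 873.414 = 308.783; SEM = √308.783 = 17.572.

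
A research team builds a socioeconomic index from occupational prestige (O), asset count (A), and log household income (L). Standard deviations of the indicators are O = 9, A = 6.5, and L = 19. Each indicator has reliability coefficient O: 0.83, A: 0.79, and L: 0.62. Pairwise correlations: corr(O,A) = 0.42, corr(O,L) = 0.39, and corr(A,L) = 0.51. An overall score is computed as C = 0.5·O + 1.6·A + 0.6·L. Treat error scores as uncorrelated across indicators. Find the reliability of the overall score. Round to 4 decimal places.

Var(C) = 0.5²·9² + 1.6²·6.5² + 0.6²·19² + 2·[0.8·9·6.5·0.42 + 0.3·9·19·0.39 + 0.96·6.5·19·0.51] = 258.37 + 200.257 = 458.627.
With uncorrelated errors the cross-covariances are all true-score covariance, so they carry over unchanged; only the diagonal terms shrink to ρᵢσᵢ².
True-score variance = [0.5²·9²·0.83 + 1.6²·6.5²·0.79 + 0.6²·19²·0.62] + 200.257 = 182.829 + 200.257 = 383.086.
Reliability = 383.086 / 458.627 = 0.8353.

0.8353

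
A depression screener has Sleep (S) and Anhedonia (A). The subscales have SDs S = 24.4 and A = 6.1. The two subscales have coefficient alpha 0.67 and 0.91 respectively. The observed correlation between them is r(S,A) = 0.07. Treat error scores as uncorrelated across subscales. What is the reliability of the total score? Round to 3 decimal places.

0.694

Var(S+A) = 24.4² + 6.1² + 2·[24.4·6.1·0.07] = 632.57 + 20.8376 = 653.408.
Because errors are independent across components, Cov(Tᵢ,Tⱼ) = Cov(Xᵢ,Xⱼ); the off-diagonal part of the true-score variance is the same as above.
True-score variance = [24.4²·0.67 + 6.1²·0.91] + 20.8376 = 432.752 + 20.8376 = 453.59.
Reliability = 453.59 / 653.408 = 0.694.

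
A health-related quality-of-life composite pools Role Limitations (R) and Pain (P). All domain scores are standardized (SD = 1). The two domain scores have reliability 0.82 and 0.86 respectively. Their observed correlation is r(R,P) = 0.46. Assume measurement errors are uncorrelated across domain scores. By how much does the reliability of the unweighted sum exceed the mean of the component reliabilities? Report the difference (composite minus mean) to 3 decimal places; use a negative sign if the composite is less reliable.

0.050

Var(sum) = 2 + 0.92 = 2.92; true-score variance = 1.68 + 0.92 = 2.6; composite reliability = 0.8904.
Mean component reliability = 0.8400.
Difference = 0.8904 − 0.8400 = 0.050.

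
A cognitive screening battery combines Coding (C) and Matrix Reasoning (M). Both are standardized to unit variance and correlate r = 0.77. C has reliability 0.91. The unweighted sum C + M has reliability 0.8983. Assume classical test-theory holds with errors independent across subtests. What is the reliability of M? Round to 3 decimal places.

0.730

Var(C+M) = 2 + 2·0.77 = 3.540.
True-score variance = ρ_C + ρ_M + 2·0.77, so 0.8983 = (0.91 + ρ_M + 1.54) / 3.540.
ρ_M = 0.8983·3.540 − 0.91 − 1.54 = 0.730.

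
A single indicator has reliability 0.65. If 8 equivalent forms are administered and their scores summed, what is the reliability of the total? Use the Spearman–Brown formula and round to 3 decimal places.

0.937

ρ_k = kρ / (1 + (k−1)ρ) = 8·0.65 / (1 + 7·0.65) = 5.200 / 5.550 = 0.937.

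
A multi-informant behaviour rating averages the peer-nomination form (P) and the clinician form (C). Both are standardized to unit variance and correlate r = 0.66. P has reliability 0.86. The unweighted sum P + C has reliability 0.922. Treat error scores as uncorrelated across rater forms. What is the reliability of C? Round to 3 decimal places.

0.881

Var(P+C) = 2 + 2·0.66 = 3.320.
True-score variance = ρ_P + ρ_C + 2·0.66, so 0.922 = (0.86 + ρ_C + 1.32) / 3.320.
ρ_C = 0.922·3.320 − 0.86 − 1.32 = 0.881.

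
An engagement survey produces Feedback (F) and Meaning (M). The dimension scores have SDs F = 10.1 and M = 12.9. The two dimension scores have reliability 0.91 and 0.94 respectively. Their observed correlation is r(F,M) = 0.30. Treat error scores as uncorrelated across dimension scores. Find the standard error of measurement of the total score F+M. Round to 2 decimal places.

Var(total) = 268.42 + 78.174 = 346.594.
True-score variance = 249.255 + 78.174 = 327.428, so reliability = 0.9447.
Error variance = 346.594 − 327.428 = 19.1655; SEM = √19.1655 = 4.38.

4.38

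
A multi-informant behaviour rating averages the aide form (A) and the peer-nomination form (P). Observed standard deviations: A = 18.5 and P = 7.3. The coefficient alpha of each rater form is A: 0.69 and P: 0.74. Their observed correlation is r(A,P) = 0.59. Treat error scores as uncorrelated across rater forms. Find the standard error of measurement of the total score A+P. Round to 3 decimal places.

Var(total) = 395.54 + 159.359 = 554.899.
True-score variance = 275.587 + 159.359 = 434.946, so reliability = 0.7838.
Error variance = 554.899 − 434.946 = 119.953; SEM = √119.953 = 10.952.

10.952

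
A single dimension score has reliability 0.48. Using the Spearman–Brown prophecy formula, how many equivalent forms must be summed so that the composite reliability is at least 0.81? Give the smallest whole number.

k ≥ ρ*(1−ρ₁)/(ρ₁(1−ρ*)) = 0.81·0.52 / (0.48·0.19) = 4.618.
Smallest integer k = 5.

5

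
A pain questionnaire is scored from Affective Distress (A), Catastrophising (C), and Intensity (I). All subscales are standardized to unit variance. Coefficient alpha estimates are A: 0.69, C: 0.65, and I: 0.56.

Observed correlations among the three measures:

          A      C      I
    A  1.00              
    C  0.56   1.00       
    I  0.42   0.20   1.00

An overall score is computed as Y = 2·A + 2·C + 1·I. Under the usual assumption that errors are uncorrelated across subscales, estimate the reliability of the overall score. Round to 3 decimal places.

0.807

Var(Y) = 2² + 2² + 1 + 2·[4·0.56 + 2·0.42 + 2·0.20] = 9 + 6.96 = 15.96.
Under uncorrelated errors the observed covariances equal the true-score covariances, so only the own-variance terms attenuate.
True-score variance = [2²·0.69 + 2²·0.65 + 0.56] + 6.96 = 5.92 + 6.96 = 12.88.
Reliability = 12.88 / 15.96 = 0.807.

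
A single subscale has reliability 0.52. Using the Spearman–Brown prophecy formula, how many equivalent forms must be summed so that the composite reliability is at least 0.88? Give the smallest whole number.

7

k ≥ ρ*(1−ρ₁)/(ρ₁(1−ρ*)) = 0.88·0.48 / (0.52·0.12) = 6.769.
Smallest integer k = 7.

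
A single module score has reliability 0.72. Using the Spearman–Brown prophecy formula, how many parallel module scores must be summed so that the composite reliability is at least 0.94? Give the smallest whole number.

7

k ≥ ρ*(1−ρ₁)/(ρ₁(1−ρ*)) = 0.94·0.28 / (0.72·0.06) = 6.093.
Smallest integer k = 7.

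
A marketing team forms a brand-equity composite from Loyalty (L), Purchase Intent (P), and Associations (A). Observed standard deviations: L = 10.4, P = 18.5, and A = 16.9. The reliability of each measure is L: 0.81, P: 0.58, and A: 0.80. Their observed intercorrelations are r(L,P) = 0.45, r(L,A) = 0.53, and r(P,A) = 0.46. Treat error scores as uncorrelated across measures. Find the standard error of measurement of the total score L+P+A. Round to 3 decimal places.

Var(total) = 736.02 + 647.104 = 1383.12.
True-score variance = 514.603 + 647.104 = 1161.71, so reliability = 0.8399.
Error variance = 1383.12 − 1161.71 = 221.417; SEM = √221.417 = 14.880.

14.880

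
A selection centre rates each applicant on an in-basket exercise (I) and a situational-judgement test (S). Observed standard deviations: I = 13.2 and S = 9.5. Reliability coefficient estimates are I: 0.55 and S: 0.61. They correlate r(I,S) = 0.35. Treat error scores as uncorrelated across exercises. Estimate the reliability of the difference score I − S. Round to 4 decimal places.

Var(I−S) = 13.2² + 9.5² − 2·13.2·9.5·0.35 = 264.49 − 87.78 = 176.71.
With uncorrelated errors the cross-covariances are all true-score covariance, so they carry over unchanged; only the diagonal terms shrink to ρᵢσᵢ².
True-score variance = [13.2²·0.55 + 9.5²·0.61] − 87.78 = 150.885 − 87.78 = 63.1045.
Reliability = 63.1045 / 176.71 = 0.3571.

0.3571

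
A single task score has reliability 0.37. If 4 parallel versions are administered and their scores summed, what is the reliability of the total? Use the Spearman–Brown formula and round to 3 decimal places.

ρ_k = kρ / (1 + (k−1)ρ) = 4·0.37 / (1 + 3·0.37) = 1.480 / 2.110 = 0.701.

0.701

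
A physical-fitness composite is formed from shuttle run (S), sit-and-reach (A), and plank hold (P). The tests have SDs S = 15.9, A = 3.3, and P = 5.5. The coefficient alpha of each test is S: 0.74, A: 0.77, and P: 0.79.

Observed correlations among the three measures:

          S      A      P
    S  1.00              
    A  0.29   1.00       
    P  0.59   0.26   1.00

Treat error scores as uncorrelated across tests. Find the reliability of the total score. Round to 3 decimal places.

Var(S+A+P) = 15.9² + 3.3² + 5.5² + 2·[15.9·3.3·0.29 + 15.9·5.5·0.59 + 3.3·5.5·0.26] = 293.95 + 143.062 = 437.012.
Under uncorrelated errors the observed covariances equal the true-score covariances, so only the own-variance terms attenuate.
True-score variance = [15.9²·0.74 + 3.3²·0.77 + 5.5²·0.79] + 143.062 = 219.362 + 143.062 = 362.424.
Reliability = 362.424 / 437.012 = 0.829.

0.829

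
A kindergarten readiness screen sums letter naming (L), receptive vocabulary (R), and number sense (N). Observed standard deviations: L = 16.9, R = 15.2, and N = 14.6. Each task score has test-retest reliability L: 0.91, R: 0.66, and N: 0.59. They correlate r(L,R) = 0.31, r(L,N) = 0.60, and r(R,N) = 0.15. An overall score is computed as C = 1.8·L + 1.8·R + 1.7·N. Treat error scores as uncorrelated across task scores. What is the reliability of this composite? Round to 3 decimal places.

Var(C) = 1.8²·16.9² + 1.8²·15.2² + 1.7²·14.6² + 2·[3.24·16.9·15.2·0.31 + 3.06·16.9·14.6·0.60 + 3.06·15.2·14.6·0.15] = 2289.98 + 1625.77 = 3915.75.
Under uncorrelated errors the observed covariances equal the true-score covariances, so only the own-variance terms attenuate.
True-score variance = [1.8²·16.9²·0.91 + 1.8²·15.2²·0.66 + 1.7²·14.6²·0.59] + 1625.77 = 1699.61 + 1625.77 = 3325.38.
Reliability = 3325.38 / 3915.75 = 0.849.

0.849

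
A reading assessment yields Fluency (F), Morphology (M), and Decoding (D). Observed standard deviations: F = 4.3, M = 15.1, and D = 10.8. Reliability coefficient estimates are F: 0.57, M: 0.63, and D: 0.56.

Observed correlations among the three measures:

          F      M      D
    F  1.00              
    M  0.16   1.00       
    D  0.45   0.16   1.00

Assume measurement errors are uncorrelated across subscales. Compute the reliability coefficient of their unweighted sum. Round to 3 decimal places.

0.699

Var(F+M+D) = 4.3² + 15.1² + 10.8² + 2·[4.3·15.1·0.16 + 4.3·10.8·0.45 + 15.1·10.8·0.16] = 363.14 + 114.759 = 477.899.
With uncorrelated errors the cross-covariances are all true-score covariance, so they carry over unchanged; only the diagonal terms shrink to ρᵢσᵢ².
True-score variance = [4.3²·0.57 + 15.1²·0.63 + 10.8²·0.56] + 114.759 = 219.504 + 114.759 = 334.263.
Reliability = 334.263 / 477.899 = 0.699.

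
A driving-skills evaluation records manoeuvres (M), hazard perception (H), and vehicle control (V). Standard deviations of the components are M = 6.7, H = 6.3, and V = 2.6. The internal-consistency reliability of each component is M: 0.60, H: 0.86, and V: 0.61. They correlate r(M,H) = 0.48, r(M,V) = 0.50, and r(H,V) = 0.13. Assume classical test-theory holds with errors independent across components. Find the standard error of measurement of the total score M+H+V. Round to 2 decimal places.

Var(total) = 91.34 + 62.2004 = 153.54.
True-score variance = 65.191 + 62.2004 = 127.391, so reliability = 0.8297.
Error variance = 153.54 − 127.391 = 26.149; SEM = √26.149 = 5.11.

5.11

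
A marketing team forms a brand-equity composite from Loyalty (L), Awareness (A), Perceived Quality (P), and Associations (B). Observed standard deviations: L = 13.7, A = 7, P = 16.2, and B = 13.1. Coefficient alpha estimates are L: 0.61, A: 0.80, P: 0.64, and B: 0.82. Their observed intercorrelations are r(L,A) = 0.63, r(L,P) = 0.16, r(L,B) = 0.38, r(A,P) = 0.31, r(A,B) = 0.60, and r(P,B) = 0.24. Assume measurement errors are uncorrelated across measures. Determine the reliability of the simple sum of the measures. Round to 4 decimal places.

0.8374

Var(L+A+P+B) = 13.7² + 7² + 16.2² + 13.1² + 2·[13.7·7·0.63 + 13.7·16.2·0.16 + 13.7·13.1·0.38 + 7·16.2·0.31 + 7·13.1·0.60 + 16.2·13.1·0.24] = 670.74 + 610.466 = 1281.21.
Under uncorrelated errors the observed covariances equal the true-score covariances, so only the own-variance terms attenuate.
True-score variance = [13.7²·0.61 + 7²·0.80 + 16.2²·0.64 + 13.1²·0.82] + 610.466 = 462.373 + 610.466 = 1072.84.
Reliability = 1072.84 / 1281.21 = 0.8374.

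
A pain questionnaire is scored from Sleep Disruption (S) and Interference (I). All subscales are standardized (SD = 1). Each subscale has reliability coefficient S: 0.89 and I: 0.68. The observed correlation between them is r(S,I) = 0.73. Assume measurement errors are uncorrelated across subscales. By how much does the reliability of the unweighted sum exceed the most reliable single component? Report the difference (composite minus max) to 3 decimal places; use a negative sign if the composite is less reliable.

-0.014

Var(sum) = 2 + 1.46 = 3.46; true-score variance = 1.57 + 1.46 = 3.03; composite reliability = 0.8757.
Max component reliability = 0.8900.
Difference = 0.8757 − 0.8900 = -0.014.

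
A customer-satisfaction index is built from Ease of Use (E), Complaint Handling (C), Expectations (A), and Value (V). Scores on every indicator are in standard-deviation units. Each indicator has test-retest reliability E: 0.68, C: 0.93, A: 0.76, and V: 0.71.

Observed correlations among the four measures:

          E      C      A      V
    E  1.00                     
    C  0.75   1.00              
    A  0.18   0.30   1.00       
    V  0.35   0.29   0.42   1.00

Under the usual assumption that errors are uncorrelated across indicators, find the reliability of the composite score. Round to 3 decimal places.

Var(E+C+A+V) = 4 + 2·[0.75 + 0.18 + 0.35 + 0.30 + 0.29 + 0.42] = 4 + 4.58 = 8.58.
Under uncorrelated errors the observed covariances equal the true-score covariances, so only the own-variance terms attenuate.
True-score variance = [0.68 + 0.93 + 0.76 + 0.71] + 4.58 = 3.08 + 4.58 = 7.66.
Reliability = 7.66 / 8.58 = 0.893.

0.893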